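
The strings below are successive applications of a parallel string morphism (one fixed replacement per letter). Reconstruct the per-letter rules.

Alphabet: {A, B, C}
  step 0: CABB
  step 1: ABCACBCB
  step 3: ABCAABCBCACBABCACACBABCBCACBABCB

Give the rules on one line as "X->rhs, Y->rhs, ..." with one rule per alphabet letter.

  step 0 ⇒ step 1: CABB ⇒ AB·CA·CB·CB
    A ↦ CA
    B ↦ CB
    C ↦ AB

A->CA, B->CB, C->AB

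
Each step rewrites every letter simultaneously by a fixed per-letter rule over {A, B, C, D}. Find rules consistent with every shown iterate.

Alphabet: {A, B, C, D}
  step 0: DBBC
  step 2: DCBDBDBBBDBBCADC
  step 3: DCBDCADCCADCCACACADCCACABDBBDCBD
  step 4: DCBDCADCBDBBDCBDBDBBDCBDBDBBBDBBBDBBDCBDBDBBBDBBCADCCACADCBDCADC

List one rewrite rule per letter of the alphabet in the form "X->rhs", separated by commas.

A->BB, B->CA, C->BD, D->DC

  step 3 ⇒ step 4: DCBDCADCCADCCACACADCCACABDBBDCBD ⇒ DC·BD·CA·DC·BD·BB·DC·BD·BD·BB·DC·BD·BD·BB·BD·BB·BD·BB·DC·BD·BD·BB·BD·BB·CA·DC·CA·CA·DC·BD·CA·DC
    A ↦ BB
    B ↦ CA
    C ↦ BD
    D ↦ DC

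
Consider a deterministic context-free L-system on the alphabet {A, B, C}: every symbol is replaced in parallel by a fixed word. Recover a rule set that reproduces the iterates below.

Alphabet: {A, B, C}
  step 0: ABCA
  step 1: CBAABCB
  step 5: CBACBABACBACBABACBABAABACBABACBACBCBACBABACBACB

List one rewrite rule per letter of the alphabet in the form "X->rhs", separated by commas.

A->CB, B->A, C->AB

  step 0 ⇒ step 1: ABCA ⇒ CB·A·AB·CB
    A ↦ CB
    B ↦ A
    C ↦ AB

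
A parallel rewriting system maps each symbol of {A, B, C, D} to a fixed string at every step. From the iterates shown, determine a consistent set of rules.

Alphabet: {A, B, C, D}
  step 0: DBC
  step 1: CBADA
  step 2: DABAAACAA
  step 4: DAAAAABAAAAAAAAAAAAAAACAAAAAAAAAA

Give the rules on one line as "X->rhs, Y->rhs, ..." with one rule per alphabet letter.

  step 1 ⇒ step 2: CBADA ⇒ DA·BA·AA·C·AA
    A ↦ AA
    B ↦ BA
    C ↦ DA
    D ↦ C

A->AA, B->BA, C->DA, D->C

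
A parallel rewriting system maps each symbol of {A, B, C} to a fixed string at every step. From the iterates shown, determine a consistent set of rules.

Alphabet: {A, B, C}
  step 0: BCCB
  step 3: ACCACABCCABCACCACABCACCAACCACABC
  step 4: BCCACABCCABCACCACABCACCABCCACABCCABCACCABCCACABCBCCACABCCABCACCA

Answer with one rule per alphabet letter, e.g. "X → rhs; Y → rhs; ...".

A->BC, B->AC, C->CA

  step 3 ⇒ step 4: ACCACABCCABCACCACABCACCAACCACABC ⇒ BC·CA·CA·BC·CA·BC·AC·CA·CA·BC·AC·CA·BC·CA·CA·BC·CA·BC·AC·CA·BC·CA·CA·BC·BC·CA·CA·BC·CA·BC·AC·CA
    A ↦ BC
    B ↦ AC
    C ↦ CA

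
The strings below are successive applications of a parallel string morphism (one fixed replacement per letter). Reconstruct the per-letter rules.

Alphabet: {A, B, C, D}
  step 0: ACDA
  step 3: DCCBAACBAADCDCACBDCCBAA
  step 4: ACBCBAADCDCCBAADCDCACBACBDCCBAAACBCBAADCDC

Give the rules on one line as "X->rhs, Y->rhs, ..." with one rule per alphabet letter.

A->DC, B->AA, C->CB, D->A

  step 3 ⇒ step 4: DCCBAACBAADCDCACBDCCBAA ⇒ A·CB·CB·AA·DC·DC·CB·AA·DC·DC·A·CB·A·CB·DC·CB·AA·A·CB·CB·AA·DC·DC
    A ↦ DC
    B ↦ AA
    C ↦ CB
    D ↦ A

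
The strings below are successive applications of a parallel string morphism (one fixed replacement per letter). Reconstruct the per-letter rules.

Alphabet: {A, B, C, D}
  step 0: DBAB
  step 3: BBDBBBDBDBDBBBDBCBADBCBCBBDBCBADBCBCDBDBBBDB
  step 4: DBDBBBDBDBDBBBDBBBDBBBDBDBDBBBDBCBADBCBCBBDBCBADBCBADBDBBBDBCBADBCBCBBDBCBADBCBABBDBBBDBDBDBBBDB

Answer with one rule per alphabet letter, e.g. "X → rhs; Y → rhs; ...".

A->CBC, B->DB, C->CBA, D->BB

  step 3 ⇒ step 4: BBDBBBDBDBDBBBDBCBADBCBCBBDBCBADBCBCDBDBBBDB ⇒ DB·DB·BB·DB·DB·DB·BB·DB·BB·DB·BB·DB·DB·DB·BB·DB·CBA·DB·CBC·BB·DB·CBA·DB·CBA·DB·DB·BB·DB·CBA·DB·CBC·BB·DB·CBA·DB·CBA·BB·DB·BB·DB·DB·DB·BB·DB
    A ↦ CBC
    B ↦ DB
    C ↦ CBA
    D ↦ BB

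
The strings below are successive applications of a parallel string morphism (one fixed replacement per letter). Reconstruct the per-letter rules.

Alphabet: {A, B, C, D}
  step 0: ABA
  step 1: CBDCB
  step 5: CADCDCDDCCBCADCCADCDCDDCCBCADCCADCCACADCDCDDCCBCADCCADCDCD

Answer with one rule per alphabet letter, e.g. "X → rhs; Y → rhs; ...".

  step 0 ⇒ step 1: ABA ⇒ CB·D·CB
    A ↦ CB
    B ↦ D
    C ↦ DC  (constrained at step 1)
    D ↦ CA  (constrained at step 1)

A->CB, B->D, C->DC, D->CA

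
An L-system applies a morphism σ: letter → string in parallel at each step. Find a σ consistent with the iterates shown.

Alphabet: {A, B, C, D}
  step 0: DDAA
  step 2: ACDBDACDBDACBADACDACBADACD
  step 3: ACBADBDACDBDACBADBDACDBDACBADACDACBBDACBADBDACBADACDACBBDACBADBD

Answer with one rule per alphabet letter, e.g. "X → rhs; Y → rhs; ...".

A->ACB, B->ACD, C->AD, D->BD

  step 2 ⇒ step 3: ACDBDACDBDACBADACDACBADACD ⇒ ACB·AD·BD·ACD·BD·ACB·AD·BD·ACD·BD·ACB·AD·ACD·ACB·BD·ACB·AD·BD·ACB·AD·ACD·ACB·BD·ACB·AD·BD
    A ↦ ACB
    B ↦ ACD
    C ↦ AD
    D ↦ BD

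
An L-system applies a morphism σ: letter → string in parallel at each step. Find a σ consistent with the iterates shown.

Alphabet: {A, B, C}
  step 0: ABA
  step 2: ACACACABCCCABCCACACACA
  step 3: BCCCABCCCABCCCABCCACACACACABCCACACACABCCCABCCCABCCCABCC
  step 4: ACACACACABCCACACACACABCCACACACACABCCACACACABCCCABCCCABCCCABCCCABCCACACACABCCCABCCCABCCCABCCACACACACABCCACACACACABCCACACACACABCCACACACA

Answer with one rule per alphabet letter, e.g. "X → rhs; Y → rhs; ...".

  step 3 ⇒ step 4: BCCCABCCCABCCCABCCACACACACABCCACACACABCCCABCCCABCCCABCC ⇒ ACA·CA·CA·CA·BCC·ACA·CA·CA·CA·BCC·ACA·CA·CA·CA·BCC·ACA·CA·CA·BCC·CA·BCC·CA·BCC·CA·BCC·CA·BCC·ACA·CA·CA·BCC·CA·BCC·CA·BCC·CA·BCC·ACA·CA·CA·CA·BCC·ACA·CA·CA·CA·BCC·ACA·CA·CA·CA·BCC·ACA·CA·CA
    A ↦ BCC
    B ↦ ACA
    C ↦ CA

A->BCC, B->ACA, C->CA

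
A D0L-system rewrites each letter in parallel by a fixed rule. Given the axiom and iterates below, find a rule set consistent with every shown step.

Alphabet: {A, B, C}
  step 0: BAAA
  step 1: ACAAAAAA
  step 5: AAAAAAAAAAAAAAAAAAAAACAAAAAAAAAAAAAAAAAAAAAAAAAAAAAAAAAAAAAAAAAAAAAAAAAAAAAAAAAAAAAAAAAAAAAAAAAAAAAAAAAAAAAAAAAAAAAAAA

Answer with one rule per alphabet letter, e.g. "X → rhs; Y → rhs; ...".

  step 0 ⇒ step 1: BAAA ⇒ AC·AA·AA·AA
    A ↦ AA
    B ↦ AC
    C ↦ B  (constrained at step 1)

A->AA, B->AC, C->B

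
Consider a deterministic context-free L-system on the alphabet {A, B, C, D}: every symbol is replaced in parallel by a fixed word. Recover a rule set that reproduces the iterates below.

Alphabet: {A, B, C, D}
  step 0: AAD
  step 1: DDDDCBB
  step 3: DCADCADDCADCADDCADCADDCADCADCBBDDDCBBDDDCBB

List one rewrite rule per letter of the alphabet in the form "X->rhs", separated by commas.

A->DD, B->CAD, C->D, D->CBB

  step 0 ⇒ step 1: AAD ⇒ DD·DD·CBB
    A ↦ DD
    D ↦ CBB
    B ↦ CAD  (constrained at step 1)
    C ↦ D  (constrained at step 1)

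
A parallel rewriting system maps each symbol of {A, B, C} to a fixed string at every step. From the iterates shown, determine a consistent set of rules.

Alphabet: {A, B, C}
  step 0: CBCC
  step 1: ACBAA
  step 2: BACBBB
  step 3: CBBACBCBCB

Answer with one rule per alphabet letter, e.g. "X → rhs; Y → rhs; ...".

A->B, B->CB, C->A

  step 2 ⇒ step 3: BACBBB ⇒ CB·B·A·CB·CB·CB
    A ↦ B
    B ↦ CB
    C ↦ A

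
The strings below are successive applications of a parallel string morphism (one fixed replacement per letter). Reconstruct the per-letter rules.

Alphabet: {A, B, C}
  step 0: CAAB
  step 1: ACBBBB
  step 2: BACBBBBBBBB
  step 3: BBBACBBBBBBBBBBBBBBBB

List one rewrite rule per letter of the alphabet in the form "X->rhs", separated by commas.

A->B, B->BB, C->AC

  step 2 ⇒ step 3: BACBBBBBBBB ⇒ BB·B·AC·BB·BB·BB·BB·BB·BB·BB·BB
    A ↦ B
    B ↦ BB
    C ↦ AC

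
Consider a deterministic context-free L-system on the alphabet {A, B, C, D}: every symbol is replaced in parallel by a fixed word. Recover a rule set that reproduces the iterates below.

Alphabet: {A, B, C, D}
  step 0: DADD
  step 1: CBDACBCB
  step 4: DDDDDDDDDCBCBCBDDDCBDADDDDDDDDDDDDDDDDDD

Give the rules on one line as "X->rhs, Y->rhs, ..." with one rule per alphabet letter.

  step 0 ⇒ step 1: DADD ⇒ CB·DA·CB·CB
    A ↦ DA
    D ↦ CB
    B ↦ DD  (constrained at step 1)
    C ↦ D  (constrained at step 1)

A->DA, B->DD, C->D, D->CB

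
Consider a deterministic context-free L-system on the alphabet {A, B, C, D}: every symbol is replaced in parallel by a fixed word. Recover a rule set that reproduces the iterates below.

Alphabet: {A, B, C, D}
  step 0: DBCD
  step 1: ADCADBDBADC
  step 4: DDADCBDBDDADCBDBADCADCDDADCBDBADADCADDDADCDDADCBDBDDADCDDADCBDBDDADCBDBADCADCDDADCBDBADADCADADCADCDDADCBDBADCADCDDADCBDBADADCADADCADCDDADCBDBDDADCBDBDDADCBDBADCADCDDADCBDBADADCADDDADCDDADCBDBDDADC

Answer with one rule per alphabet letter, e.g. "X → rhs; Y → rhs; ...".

A->DD, B->AD, C->BDB, D->ADC

  step 0 ⇒ step 1: DBCD ⇒ ADC·AD·BDB·ADC
    B ↦ AD
    C ↦ BDB
    D ↦ ADC
    A ↦ DD  (constrained at step 1)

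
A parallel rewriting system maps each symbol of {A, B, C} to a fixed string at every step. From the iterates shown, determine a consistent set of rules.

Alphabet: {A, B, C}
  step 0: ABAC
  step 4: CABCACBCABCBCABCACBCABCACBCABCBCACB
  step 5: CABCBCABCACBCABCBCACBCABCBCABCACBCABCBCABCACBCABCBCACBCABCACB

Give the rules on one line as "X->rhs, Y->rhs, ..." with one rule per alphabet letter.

  step 4 ⇒ step 5: CABCACBCABCBCABCACBCABCACBCABCBCACB ⇒ CA·B·CB·CA·B·CA·CB·CA·B·CB·CA·CB·CA·B·CB·CA·B·CA·CB·CA·B·CB·CA·B·CA·CB·CA·B·CB·CA·CB·CA·B·CA·CB
    A ↦ B
    B ↦ CB
    C ↦ CA

A->B, B->CB, C->CA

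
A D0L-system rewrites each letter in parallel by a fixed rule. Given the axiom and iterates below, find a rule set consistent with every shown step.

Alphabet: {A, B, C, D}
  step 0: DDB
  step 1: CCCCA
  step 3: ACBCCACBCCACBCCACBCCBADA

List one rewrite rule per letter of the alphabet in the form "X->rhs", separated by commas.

A->CB, B->A, C->BAD, D->CC

  step 0 ⇒ step 1: DDB ⇒ CC·CC·A
    B ↦ A
    D ↦ CC
    A ↦ CB  (constrained at step 1)
    C ↦ BAD  (constrained at step 1)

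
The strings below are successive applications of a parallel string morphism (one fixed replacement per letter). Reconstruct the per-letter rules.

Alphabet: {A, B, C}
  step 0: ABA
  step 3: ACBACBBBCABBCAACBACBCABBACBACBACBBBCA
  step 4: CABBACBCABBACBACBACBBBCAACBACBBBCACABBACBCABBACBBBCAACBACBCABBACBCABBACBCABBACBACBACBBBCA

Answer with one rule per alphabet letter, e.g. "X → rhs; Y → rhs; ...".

  step 3 ⇒ step 4: ACBACBBBCABBCAACBACBCABBACBACBACBBBCA ⇒ CA·BB·ACB·CA·BB·ACB·ACB·ACB·BB·CA·ACB·ACB·BB·CA·CA·BB·ACB·CA·BB·ACB·BB·CA·ACB·ACB·CA·BB·ACB·CA·BB·ACB·CA·BB·ACB·ACB·ACB·BB·CA
    A ↦ CA
    B ↦ ACB
    C ↦ BB

A->CA, B->ACB, C->BB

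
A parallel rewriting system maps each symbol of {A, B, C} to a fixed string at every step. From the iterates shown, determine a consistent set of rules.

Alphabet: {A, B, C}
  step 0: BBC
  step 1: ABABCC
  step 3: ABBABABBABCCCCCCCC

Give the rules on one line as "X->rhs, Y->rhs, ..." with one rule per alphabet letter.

A->B, B->AB, C->CC

  step 0 ⇒ step 1: BBC ⇒ AB·AB·CC
    B ↦ AB
    C ↦ CC
    A ↦ B  (constrained at step 1)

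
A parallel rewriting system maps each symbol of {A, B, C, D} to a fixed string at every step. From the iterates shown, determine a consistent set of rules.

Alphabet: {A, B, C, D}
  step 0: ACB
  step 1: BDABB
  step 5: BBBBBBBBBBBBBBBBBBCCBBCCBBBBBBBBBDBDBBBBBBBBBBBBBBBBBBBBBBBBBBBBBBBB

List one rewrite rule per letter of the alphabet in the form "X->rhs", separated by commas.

  step 0 ⇒ step 1: ACB ⇒ BD·A·BB
    A ↦ BD
    B ↦ BB
    C ↦ A
    D ↦ CC  (constrained at step 1)

A->BD, B->BB, C->A, D->CC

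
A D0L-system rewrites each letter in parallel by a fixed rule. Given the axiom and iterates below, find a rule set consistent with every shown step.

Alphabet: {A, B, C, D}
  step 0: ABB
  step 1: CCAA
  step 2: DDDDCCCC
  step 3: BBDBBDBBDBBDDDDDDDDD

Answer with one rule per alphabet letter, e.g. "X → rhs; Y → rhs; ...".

A->CC, B->A, C->DD, D->BBD

  step 2 ⇒ step 3: DDDDCCCC ⇒ BBD·BBD·BBD·BBD·DD·DD·DD·DD
    C ↦ DD
    D ↦ BBD
  step 0 ⇒ step 1: ABB ⇒ CC·A·A
    A ↦ CC
  step 0 ⇒ step 1: ABB ⇒ CC·A·A
    B ↦ A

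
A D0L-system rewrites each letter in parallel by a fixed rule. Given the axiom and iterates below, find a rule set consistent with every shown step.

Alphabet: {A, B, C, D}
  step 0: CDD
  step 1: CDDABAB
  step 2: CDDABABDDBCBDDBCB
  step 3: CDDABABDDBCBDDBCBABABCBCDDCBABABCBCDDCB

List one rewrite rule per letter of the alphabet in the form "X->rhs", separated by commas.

A->DDB, B->CB, C->CDD, D->AB

  step 2 ⇒ step 3: CDDABABDDBCBDDBCB ⇒ CDD·AB·AB·DDB·CB·DDB·CB·AB·AB·CB·CDD·CB·AB·AB·CB·CDD·CB
    A ↦ DDB
    B ↦ CB
    C ↦ CDD
    D ↦ AB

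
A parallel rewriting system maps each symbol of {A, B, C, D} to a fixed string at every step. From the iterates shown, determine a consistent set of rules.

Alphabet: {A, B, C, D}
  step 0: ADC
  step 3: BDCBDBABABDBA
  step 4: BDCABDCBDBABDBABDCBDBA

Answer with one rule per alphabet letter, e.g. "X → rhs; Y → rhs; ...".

A->BA, B->BD, C->A, D->C

  step 3 ⇒ step 4: BDCBDBABABDBA ⇒ BD·C·A·BD·C·BD·BA·BD·BA·BD·C·BD·BA
    A ↦ BA
    B ↦ BD
    C ↦ A
    D ↦ C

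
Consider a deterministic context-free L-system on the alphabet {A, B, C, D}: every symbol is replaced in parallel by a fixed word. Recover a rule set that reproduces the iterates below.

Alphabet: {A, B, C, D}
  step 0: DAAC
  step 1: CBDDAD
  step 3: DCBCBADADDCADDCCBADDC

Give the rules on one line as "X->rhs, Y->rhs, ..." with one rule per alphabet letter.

  step 0 ⇒ step 1: DAAC ⇒ CB·D·D·AD
    A ↦ D
    C ↦ AD
    D ↦ CB
    B ↦ DC  (constrained at step 1)

A->D, B->DC, C->AD, D->CB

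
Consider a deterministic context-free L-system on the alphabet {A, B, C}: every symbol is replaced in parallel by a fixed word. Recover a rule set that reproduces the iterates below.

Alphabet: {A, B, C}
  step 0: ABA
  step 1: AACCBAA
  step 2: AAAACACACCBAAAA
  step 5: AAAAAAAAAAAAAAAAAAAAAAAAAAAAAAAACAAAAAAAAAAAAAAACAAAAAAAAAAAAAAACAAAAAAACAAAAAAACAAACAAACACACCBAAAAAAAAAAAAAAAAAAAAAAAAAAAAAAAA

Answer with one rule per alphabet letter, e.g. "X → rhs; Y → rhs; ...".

A->AA, B->CCB, C->CA

  step 1 ⇒ step 2: AACCBAA ⇒ AA·AA·CA·CA·CCB·AA·AA
    A ↦ AA
    B ↦ CCB
    C ↦ CA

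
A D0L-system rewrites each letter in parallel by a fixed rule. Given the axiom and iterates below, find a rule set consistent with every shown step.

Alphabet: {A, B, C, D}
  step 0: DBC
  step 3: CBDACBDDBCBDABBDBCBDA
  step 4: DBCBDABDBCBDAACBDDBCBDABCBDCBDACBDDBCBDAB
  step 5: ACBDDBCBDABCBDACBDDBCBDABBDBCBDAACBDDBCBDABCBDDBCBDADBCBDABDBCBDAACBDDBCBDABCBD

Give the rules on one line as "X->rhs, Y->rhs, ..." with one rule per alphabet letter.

  step 4 ⇒ step 5: DBCBDABDBCBDAACBDDBCBDABCBDCBDACBDDBCBDAB ⇒ A·CBD·DB·CBD·A·B·CBD·A·CBD·DB·CBD·A·B·B·DB·CBD·A·A·CBD·DB·CBD·A·B·CBD·DB·CBD·A·DB·CBD·A·B·DB·CBD·A·A·CBD·DB·CBD·A·B·CBD
    A ↦ B
    B ↦ CBD
    C ↦ DB
    D ↦ A

A->B, B->CBD, C->DB, D->A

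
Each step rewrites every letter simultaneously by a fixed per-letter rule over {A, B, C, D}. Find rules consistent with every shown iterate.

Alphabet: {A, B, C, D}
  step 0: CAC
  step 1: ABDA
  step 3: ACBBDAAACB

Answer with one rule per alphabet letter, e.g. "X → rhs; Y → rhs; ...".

  step 0 ⇒ step 1: CAC ⇒ A·BD·A
    A ↦ BD
    C ↦ A
    B ↦ A  (constrained at step 1)
    D ↦ CB  (constrained at step 1)

A->BD, B->A, C->A, D->CB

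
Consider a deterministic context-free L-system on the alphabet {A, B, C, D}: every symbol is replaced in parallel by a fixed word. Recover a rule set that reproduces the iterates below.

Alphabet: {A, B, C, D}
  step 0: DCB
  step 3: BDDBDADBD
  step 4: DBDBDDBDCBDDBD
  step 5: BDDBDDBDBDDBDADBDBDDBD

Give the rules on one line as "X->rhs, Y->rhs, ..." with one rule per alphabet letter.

  step 4 ⇒ step 5: DBDBDDBDCBDDBD ⇒ BD·D·BD·D·BD·BD·D·BD·A·D·BD·BD·D·BD
    B ↦ D
    C ↦ A
    D ↦ BD
  step 3 ⇒ step 4: BDDBDADBD ⇒ D·BD·BD·D·BD·C·BD·D·BD
    A ↦ C

A->C, B->D, C->A, D->BD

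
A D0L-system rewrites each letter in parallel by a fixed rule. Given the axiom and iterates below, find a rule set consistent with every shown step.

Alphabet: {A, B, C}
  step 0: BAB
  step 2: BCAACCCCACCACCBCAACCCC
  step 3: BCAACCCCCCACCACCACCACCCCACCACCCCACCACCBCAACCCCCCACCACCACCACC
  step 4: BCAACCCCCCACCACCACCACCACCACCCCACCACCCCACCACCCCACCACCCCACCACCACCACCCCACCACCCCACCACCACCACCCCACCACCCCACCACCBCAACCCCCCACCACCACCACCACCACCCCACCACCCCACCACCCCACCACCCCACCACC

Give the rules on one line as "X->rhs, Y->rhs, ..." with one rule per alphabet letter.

  step 3 ⇒ step 4: BCAACCCCCCACCACCACCACCCCACCACCCCACCACCBCAACCCCCCACCACCACCACC ⇒ BCA·ACC·CC·CC·ACC·ACC·ACC·ACC·ACC·ACC·CC·ACC·ACC·CC·ACC·ACC·CC·ACC·ACC·CC·ACC·ACC·ACC·ACC·CC·ACC·ACC·CC·ACC·ACC·ACC·ACC·CC·ACC·ACC·CC·ACC·ACC·BCA·ACC·CC·CC·ACC·ACC·ACC·ACC·ACC·ACC·CC·ACC·ACC·CC·ACC·ACC·CC·ACC·ACC·CC·ACC·ACC
    A ↦ CC
    B ↦ BCA
    C ↦ ACC

A->CC, B->BCA, C->ACC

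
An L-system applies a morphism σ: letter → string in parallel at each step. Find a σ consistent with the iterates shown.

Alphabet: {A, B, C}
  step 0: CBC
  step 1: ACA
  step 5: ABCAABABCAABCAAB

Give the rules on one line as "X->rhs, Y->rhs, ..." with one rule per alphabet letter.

  step 0 ⇒ step 1: CBC ⇒ A·C·A
    B ↦ C
    C ↦ A
    A ↦ AB  (constrained at step 1)

A->AB, B->C, C->A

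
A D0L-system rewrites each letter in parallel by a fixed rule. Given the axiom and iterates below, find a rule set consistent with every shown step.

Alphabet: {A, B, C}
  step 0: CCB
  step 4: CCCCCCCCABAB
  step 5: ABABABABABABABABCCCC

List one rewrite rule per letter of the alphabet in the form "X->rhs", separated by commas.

A->C, B->C, C->AB

  step 4 ⇒ step 5: CCCCCCCCABAB ⇒ AB·AB·AB·AB·AB·AB·AB·AB·C·C·C·C
    A ↦ C
    B ↦ C
    C ↦ AB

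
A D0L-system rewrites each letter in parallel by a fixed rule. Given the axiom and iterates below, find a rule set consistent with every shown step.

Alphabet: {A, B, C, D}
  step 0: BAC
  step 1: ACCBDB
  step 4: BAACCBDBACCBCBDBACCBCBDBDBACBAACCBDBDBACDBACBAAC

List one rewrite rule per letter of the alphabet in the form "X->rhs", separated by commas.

  step 0 ⇒ step 1: BAC ⇒ AC·CB·DB
    A ↦ CB
    B ↦ AC
    C ↦ DB
    D ↦ BA  (constrained at step 1)

A->CB, B->AC, C->DB, D->BA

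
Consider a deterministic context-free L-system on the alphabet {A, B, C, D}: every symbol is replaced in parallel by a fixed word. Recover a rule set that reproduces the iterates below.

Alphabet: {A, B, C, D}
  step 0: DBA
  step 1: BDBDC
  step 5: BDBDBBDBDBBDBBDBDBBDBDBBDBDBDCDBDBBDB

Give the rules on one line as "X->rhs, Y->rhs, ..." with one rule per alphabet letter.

  step 0 ⇒ step 1: DBA ⇒ B·DB·DC
    A ↦ DC
    B ↦ DB
    D ↦ B
    C ↦ AB  (constrained at step 1)

A->DC, B->DB, C->AB, D->B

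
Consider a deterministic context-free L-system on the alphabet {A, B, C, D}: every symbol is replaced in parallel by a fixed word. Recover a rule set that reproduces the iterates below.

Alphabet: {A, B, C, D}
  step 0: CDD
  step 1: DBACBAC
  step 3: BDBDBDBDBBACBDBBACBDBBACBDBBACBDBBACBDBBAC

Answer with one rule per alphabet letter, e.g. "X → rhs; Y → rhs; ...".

A->DB, B->BDB, C->D, D->BAC

  step 0 ⇒ step 1: CDD ⇒ D·BAC·BAC
    C ↦ D
    D ↦ BAC
    A ↦ DB  (constrained at step 1)
    B ↦ BDB  (constrained at step 1)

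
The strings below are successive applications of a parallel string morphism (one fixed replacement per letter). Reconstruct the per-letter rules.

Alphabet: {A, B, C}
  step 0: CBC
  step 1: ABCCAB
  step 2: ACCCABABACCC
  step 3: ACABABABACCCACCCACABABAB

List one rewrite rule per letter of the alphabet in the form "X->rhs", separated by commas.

A->AC, B->CC, C->AB

  step 2 ⇒ step 3: ACCCABABACCC ⇒ AC·AB·AB·AB·AC·CC·AC·CC·AC·AB·AB·AB
    A ↦ AC
    B ↦ CC
    C ↦ AB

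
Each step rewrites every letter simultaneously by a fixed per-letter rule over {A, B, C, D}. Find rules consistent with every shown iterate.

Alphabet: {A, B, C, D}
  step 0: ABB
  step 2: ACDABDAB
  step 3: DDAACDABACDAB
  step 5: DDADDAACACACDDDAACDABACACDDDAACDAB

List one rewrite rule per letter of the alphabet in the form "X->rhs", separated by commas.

A->D, B->AB, C->DA, D->AC

  step 2 ⇒ step 3: ACDABDAB ⇒ D·DA·AC·D·AB·AC·D·AB
    A ↦ D
    B ↦ AB
    C ↦ DA
    D ↦ AC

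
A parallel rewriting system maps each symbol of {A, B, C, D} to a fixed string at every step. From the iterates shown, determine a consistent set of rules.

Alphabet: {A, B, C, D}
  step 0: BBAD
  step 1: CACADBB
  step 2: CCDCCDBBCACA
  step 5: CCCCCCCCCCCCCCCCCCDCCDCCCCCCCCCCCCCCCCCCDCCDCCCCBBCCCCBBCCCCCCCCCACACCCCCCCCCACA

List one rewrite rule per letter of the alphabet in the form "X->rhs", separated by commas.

A->D, B->CA, C->CC, D->BB

  step 1 ⇒ step 2: CACADBB ⇒ CC·D·CC·D·BB·CA·CA
    A ↦ D
    B ↦ CA
    C ↦ CC
    D ↦ BB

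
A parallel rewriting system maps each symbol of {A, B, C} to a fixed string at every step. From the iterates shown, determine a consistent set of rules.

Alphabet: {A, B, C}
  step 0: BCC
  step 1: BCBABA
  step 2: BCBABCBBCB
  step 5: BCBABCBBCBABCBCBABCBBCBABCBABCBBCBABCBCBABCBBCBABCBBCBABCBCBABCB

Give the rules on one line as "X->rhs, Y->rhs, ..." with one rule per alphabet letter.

  step 1 ⇒ step 2: BCBABA ⇒ BC·BA·BC·B·BC·B
    A ↦ B
    B ↦ BC
    C ↦ BA

A->B, B->BC, C->BA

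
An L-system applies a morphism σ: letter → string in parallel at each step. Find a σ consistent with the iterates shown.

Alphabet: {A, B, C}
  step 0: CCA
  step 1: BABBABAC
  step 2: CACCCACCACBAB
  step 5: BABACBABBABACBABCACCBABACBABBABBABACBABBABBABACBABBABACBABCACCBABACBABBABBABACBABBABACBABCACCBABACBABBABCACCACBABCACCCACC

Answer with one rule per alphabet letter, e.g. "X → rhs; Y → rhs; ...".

  step 1 ⇒ step 2: BABBABAC ⇒ C·AC·C·C·AC·C·AC·BAB
    A ↦ AC
    B ↦ C
    C ↦ BAB

A->AC, B->C, C->BAB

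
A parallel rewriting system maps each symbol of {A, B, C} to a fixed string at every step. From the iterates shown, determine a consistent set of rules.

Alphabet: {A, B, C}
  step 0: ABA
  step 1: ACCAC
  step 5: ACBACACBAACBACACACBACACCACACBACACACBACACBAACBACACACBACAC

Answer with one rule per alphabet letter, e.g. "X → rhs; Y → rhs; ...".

  step 0 ⇒ step 1: ABA ⇒ AC·C·AC
    A ↦ AC
    B ↦ C
    C ↦ BA  (constrained at step 1)

A->AC, B->C, C->BA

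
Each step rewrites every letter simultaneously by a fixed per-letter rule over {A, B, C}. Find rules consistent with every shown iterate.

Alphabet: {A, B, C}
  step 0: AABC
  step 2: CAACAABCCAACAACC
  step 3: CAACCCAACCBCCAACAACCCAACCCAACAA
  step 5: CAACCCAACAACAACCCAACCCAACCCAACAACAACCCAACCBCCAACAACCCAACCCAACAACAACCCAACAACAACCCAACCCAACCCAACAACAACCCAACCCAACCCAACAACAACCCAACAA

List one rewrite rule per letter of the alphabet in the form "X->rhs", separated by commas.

  step 2 ⇒ step 3: CAACAABCCAACAACC ⇒ CAA·C·C·CAA·C·C·BC·CAA·CAA·C·C·CAA·C·C·CAA·CAA
    A ↦ C
    B ↦ BC
    C ↦ CAA

A->C, B->BC, C->CAA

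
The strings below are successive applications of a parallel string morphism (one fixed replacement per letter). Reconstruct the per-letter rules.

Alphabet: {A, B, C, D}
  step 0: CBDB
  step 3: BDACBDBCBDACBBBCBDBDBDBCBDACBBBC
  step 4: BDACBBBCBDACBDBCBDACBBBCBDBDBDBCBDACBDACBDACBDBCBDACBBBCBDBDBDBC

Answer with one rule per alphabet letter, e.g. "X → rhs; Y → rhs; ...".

A->BB, B->BD, C->BC, D->AC

  step 3 ⇒ step 4: BDACBDBCBDACBBBCBDBDBDBCBDACBBBC ⇒ BD·AC·BB·BC·BD·AC·BD·BC·BD·AC·BB·BC·BD·BD·BD·BC·BD·AC·BD·AC·BD·AC·BD·BC·BD·AC·BB·BC·BD·BD·BD·BC
    A ↦ BB
    B ↦ BD
    C ↦ BC
    D ↦ AC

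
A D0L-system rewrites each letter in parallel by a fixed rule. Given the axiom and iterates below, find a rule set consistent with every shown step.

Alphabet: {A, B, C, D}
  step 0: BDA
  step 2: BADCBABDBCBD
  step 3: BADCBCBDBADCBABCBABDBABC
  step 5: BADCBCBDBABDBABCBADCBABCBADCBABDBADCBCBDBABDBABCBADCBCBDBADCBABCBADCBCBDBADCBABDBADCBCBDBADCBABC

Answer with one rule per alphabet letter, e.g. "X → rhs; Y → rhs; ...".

  step 2 ⇒ step 3: BADCBABDBCBD ⇒ BA·DC·BC·BD·BA·DC·BA·BC·BA·BD·BA·BC
    A ↦ DC
    B ↦ BA
    C ↦ BD
    D ↦ BC

A->DC, B->BA, C->BD, D->BC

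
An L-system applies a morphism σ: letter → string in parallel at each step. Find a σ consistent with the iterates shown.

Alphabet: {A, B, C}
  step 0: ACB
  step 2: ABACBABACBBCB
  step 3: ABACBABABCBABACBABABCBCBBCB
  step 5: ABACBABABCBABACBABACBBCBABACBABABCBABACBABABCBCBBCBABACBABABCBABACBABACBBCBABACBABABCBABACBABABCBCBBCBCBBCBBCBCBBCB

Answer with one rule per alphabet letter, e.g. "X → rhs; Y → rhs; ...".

A->ABA, B->CB, C->B

  step 2 ⇒ step 3: ABACBABACBBCB ⇒ ABA·CB·ABA·B·CB·ABA·CB·ABA·B·CB·CB·B·CB
    A ↦ ABA
    B ↦ CB
    C ↦ B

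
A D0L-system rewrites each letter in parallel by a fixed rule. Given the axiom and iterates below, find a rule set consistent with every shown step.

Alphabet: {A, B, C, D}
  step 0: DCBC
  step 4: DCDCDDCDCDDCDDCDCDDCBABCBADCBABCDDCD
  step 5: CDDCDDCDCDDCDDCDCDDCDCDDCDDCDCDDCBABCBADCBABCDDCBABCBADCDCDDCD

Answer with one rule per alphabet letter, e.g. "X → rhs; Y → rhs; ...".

A->B, B->CBA, C->D, D->CD

  step 4 ⇒ step 5: DCDCDDCDCDDCDDCDCDDCBABCBADCBABCDDCD ⇒ CD·D·CD·D·CD·CD·D·CD·D·CD·CD·D·CD·CD·D·CD·D·CD·CD·D·CBA·B·CBA·D·CBA·B·CD·D·CBA·B·CBA·D·CD·CD·D·CD
    A ↦ B
    B ↦ CBA
    C ↦ D
    D ↦ CD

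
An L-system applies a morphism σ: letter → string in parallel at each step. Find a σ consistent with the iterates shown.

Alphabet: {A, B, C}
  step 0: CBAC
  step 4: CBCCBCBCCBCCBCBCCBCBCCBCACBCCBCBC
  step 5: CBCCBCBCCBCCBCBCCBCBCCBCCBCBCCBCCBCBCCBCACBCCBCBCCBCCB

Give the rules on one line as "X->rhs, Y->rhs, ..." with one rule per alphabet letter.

  step 4 ⇒ step 5: CBCCBCBCCBCCBCBCCBCBCCBCACBCCBCBC ⇒ CB·C·CB·CB·C·CB·C·CB·CB·C·CB·CB·C·CB·C·CB·CB·C·CB·C·CB·CB·C·CB·CA·CB·C·CB·CB·C·CB·C·CB
    A ↦ CA
    B ↦ C
    C ↦ CB

A->CA, B->C, C->CB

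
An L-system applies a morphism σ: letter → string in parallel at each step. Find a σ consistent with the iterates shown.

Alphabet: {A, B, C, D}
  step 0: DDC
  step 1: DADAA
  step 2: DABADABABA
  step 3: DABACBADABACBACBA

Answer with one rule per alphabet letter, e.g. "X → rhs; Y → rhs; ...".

A->BA, B->C, C->A, D->DA

  step 2 ⇒ step 3: DABADABABA ⇒ DA·BA·C·BA·DA·BA·C·BA·C·BA
    A ↦ BA
    B ↦ C
    D ↦ DA
  step 0 ⇒ step 1: DDC ⇒ DA·DA·A
    C ↦ A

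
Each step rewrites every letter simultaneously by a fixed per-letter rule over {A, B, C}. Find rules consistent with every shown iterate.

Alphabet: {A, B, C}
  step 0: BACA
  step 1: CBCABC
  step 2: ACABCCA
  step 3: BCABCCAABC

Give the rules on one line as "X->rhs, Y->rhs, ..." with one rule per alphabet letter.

  step 2 ⇒ step 3: ACABCCA ⇒ BC·A·BC·C·A·A·BC
    A ↦ BC
    B ↦ C
    C ↦ A

A->BC, B->C, C->A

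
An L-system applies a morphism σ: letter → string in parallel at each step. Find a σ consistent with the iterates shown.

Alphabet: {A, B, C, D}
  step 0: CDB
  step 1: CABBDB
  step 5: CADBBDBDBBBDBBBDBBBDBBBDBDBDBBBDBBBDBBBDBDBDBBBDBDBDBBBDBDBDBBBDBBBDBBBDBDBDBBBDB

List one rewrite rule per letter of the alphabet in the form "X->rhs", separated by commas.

  step 0 ⇒ step 1: CDB ⇒ CA·BB·DB
    B ↦ DB
    C ↦ CA
    D ↦ BB
    A ↦ D  (constrained at step 1)

A->D, B->DB, C->CA, D->BB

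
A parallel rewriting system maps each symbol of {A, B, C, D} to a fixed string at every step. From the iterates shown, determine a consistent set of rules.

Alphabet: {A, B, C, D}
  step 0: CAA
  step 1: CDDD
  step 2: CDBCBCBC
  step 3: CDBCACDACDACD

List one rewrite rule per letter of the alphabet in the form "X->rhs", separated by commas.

  step 2 ⇒ step 3: CDBCBCBC ⇒ CD·BC·A·CD·A·CD·A·CD
    B ↦ A
    C ↦ CD
    D ↦ BC
  step 0 ⇒ step 1: CAA ⇒ CD·D·D
    A ↦ D

A->D, B->A, C->CD, D->BC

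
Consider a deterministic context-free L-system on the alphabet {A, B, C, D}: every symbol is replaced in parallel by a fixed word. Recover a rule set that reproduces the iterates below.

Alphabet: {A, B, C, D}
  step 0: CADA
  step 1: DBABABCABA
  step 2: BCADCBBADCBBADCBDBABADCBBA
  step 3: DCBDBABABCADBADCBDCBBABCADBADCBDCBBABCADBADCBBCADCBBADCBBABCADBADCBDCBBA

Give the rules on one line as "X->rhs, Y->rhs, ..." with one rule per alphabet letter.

  step 2 ⇒ step 3: BCADCBBADCBBADCBDBABADCBBA ⇒ DCB·DBA·BA·BCA·DBA·DCB·DCB·BA·BCA·DBA·DCB·DCB·BA·BCA·DBA·DCB·BCA·DCB·BA·DCB·BA·BCA·DBA·DCB·DCB·BA
    A ↦ BA
    B ↦ DCB
    C ↦ DBA
    D ↦ BCA

A->BA, B->DCB, C->DBA, D->BCA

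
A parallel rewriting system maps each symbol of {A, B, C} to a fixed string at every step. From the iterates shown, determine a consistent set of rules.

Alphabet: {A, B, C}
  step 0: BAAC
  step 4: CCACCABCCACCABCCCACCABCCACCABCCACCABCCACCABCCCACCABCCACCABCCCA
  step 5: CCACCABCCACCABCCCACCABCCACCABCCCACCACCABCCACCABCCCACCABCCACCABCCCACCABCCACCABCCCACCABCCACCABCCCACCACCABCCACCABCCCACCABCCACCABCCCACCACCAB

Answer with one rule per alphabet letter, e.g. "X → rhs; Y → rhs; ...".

A->B, B->C, C->CCA

  step 4 ⇒ step 5: CCACCABCCACCABCCCACCABCCACCABCCACCABCCACCABCCCACCABCCACCABCCCA ⇒ CCA·CCA·B·CCA·CCA·B·C·CCA·CCA·B·CCA·CCA·B·C·CCA·CCA·CCA·B·CCA·CCA·B·C·CCA·CCA·B·CCA·CCA·B·C·CCA·CCA·B·CCA·CCA·B·C·CCA·CCA·B·CCA·CCA·B·C·CCA·CCA·CCA·B·CCA·CCA·B·C·CCA·CCA·B·CCA·CCA·B·C·CCA·CCA·CCA·B
    A ↦ B
    B ↦ C
    C ↦ CCA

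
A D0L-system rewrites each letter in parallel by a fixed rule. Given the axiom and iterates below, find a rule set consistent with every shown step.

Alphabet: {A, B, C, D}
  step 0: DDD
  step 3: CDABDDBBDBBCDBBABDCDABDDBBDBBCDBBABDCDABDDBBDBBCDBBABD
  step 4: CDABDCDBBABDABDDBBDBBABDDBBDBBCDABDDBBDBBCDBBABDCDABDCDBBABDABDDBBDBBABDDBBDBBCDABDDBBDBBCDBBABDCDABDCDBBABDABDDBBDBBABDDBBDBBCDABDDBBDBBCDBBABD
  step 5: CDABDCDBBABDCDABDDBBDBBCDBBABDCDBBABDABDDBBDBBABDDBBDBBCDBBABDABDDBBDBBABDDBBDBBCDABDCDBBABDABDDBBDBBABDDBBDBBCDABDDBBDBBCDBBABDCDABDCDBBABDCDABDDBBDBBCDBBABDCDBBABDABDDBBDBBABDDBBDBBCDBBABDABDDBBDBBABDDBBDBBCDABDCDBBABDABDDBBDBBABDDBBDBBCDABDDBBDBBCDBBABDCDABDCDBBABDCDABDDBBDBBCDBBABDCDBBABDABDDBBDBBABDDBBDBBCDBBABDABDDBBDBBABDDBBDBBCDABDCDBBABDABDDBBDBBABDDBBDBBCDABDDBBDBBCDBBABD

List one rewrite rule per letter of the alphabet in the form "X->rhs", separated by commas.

  step 4 ⇒ step 5: CDABDCDBBABDABDDBBDBBABDDBBDBBCDABDDBBDBBCDBBABDCDABDCDBBABDABDDBBDBBABDDBBDBBCDABDDBBDBBCDBBABDCDABDCDBBABDABDDBBDBBABDDBBDBBCDABDDBBDBBCDBBABD ⇒ CD·ABD·C·DBB·ABD·CD·ABD·DBB·DBB·C·DBB·ABD·C·DBB·ABD·ABD·DBB·DBB·ABD·DBB·DBB·C·DBB·ABD·ABD·DBB·DBB·ABD·DBB·DBB·CD·ABD·C·DBB·ABD·ABD·DBB·DBB·ABD·DBB·DBB·CD·ABD·DBB·DBB·C·DBB·ABD·CD·ABD·C·DBB·ABD·CD·ABD·DBB·DBB·C·DBB·ABD·C·DBB·ABD·ABD·DBB·DBB·ABD·DBB·DBB·C·DBB·ABD·ABD·DBB·DBB·ABD·DBB·DBB·CD·ABD·C·DBB·ABD·ABD·DBB·DBB·ABD·DBB·DBB·CD·ABD·DBB·DBB·C·DBB·ABD·CD·ABD·C·DBB·ABD·CD·ABD·DBB·DBB·C·DBB·ABD·C·DBB·ABD·ABD·DBB·DBB·ABD·DBB·DBB·C·DBB·ABD·ABD·DBB·DBB·ABD·DBB·DBB·CD·ABD·C·DBB·ABD·ABD·DBB·DBB·ABD·DBB·DBB·CD·ABD·DBB·DBB·C·DBB·ABD
    A ↦ C
    B ↦ DBB
    C ↦ CD
    D ↦ ABD

A->C, B->DBB, C->CD, D->ABD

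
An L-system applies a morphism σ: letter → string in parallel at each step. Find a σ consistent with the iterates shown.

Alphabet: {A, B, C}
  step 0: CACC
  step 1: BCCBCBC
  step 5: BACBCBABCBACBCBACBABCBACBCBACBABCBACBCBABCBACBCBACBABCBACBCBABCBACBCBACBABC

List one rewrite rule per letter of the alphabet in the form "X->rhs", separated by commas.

  step 0 ⇒ step 1: CACC ⇒ BC·C·BC·BC
    A ↦ C
    C ↦ BC
    B ↦ BA  (constrained at step 1)

A->C, B->BA, C->BC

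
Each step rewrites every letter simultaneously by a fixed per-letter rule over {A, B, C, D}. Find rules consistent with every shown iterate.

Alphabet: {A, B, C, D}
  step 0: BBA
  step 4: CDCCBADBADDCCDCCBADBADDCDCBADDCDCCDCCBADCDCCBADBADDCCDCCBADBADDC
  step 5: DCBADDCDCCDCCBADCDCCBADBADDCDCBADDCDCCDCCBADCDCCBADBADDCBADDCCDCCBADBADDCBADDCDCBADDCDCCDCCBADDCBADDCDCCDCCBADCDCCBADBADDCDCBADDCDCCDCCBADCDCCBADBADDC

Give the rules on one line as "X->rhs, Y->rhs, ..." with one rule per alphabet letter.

A->DCC, B->C, C->DC, D->BAD

  step 4 ⇒ step 5: CDCCBADBADDCCDCCBADBADDCDCBADDCDCCDCCBADCDCCBADBADDCCDCCBADBADDC ⇒ DC·BAD·DC·DC·C·DCC·BAD·C·DCC·BAD·BAD·DC·DC·BAD·DC·DC·C·DCC·BAD·C·DCC·BAD·BAD·DC·BAD·DC·C·DCC·BAD·BAD·DC·BAD·DC·DC·BAD·DC·DC·C·DCC·BAD·DC·BAD·DC·DC·C·DCC·BAD·C·DCC·BAD·BAD·DC·DC·BAD·DC·DC·C·DCC·BAD·C·DCC·BAD·BAD·DC
    A ↦ DCC
    B ↦ C
    C ↦ DC
    D ↦ BAD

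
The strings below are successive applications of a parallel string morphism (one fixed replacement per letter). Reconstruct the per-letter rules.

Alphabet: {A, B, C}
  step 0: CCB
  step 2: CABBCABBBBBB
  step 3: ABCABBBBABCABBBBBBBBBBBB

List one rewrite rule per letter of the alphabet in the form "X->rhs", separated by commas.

A->CA, B->BB, C->AB

  step 2 ⇒ step 3: CABBCABBBBBB ⇒ AB·CA·BB·BB·AB·CA·BB·BB·BB·BB·BB·BB
    A ↦ CA
    B ↦ BB
    C ↦ AB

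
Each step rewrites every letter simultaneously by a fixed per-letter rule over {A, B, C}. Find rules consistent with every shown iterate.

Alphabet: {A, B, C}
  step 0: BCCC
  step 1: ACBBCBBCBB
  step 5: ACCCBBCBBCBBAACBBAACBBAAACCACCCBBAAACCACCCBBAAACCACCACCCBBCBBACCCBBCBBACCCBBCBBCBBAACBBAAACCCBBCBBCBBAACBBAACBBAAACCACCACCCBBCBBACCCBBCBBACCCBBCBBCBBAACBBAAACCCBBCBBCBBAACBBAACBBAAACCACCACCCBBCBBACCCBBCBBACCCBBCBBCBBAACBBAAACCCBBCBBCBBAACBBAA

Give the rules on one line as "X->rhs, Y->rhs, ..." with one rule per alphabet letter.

A->ACC, B->A, C->CBB

  step 0 ⇒ step 1: BCCC ⇒ A·CBB·CBB·CBB
    B ↦ A
    C ↦ CBB
    A ↦ ACC  (constrained at step 1)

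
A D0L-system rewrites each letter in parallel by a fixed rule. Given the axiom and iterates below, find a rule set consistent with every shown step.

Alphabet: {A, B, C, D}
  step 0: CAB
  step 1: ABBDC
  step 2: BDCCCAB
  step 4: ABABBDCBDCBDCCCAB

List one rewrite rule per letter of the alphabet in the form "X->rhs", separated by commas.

A->BD, B->C, C->AB, D->C

  step 1 ⇒ step 2: ABBDC ⇒ BD·C·C·C·AB
    A ↦ BD
    B ↦ C
    C ↦ AB
    D ↦ C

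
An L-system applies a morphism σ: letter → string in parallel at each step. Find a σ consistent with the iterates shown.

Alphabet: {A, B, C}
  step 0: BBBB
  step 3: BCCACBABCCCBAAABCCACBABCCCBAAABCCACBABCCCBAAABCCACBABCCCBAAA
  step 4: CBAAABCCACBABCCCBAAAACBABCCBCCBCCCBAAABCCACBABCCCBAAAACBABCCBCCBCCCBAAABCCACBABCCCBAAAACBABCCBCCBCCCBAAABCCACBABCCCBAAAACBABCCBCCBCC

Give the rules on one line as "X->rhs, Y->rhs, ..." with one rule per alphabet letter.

A->BCC, B->CBA, C->A

  step 3 ⇒ step 4: BCCACBABCCCBAAABCCACBABCCCBAAABCCACBABCCCBAAABCCACBABCCCBAAA ⇒ CBA·A·A·BCC·A·CBA·BCC·CBA·A·A·A·CBA·BCC·BCC·BCC·CBA·A·A·BCC·A·CBA·BCC·CBA·A·A·A·CBA·BCC·BCC·BCC·CBA·A·A·BCC·A·CBA·BCC·CBA·A·A·A·CBA·BCC·BCC·BCC·CBA·A·A·BCC·A·CBA·BCC·CBA·A·A·A·CBA·BCC·BCC·BCC
    A ↦ BCC
    B ↦ CBA
    C ↦ A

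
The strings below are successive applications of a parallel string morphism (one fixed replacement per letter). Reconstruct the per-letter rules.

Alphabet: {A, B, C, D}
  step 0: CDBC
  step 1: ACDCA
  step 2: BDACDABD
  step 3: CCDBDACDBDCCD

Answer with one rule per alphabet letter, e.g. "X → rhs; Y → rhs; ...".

A->BD, B->C, C->A, D->CD

  step 2 ⇒ step 3: BDACDABD ⇒ C·CD·BD·A·CD·BD·C·CD
    A ↦ BD
    B ↦ C
    C ↦ A
    D ↦ CD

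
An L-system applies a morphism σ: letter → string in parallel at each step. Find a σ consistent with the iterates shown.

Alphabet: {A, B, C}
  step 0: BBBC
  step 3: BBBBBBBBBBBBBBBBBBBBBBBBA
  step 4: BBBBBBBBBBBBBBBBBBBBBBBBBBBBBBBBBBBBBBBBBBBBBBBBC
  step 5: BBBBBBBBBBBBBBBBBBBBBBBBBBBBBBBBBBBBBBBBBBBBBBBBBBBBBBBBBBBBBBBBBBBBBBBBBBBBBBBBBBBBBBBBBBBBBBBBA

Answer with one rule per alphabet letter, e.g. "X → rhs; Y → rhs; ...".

A->C, B->BB, C->A

  step 4 ⇒ step 5: BBBBBBBBBBBBBBBBBBBBBBBBBBBBBBBBBBBBBBBBBBBBBBBBC ⇒ BB·BB·BB·BB·BB·BB·BB·BB·BB·BB·BB·BB·BB·BB·BB·BB·BB·BB·BB·BB·BB·BB·BB·BB·BB·BB·BB·BB·BB·BB·BB·BB·BB·BB·BB·BB·BB·BB·BB·BB·BB·BB·BB·BB·BB·BB·BB·BB·A
    B ↦ BB
    C ↦ A
  step 3 ⇒ step 4: BBBBBBBBBBBBBBBBBBBBBBBBA ⇒ BB·BB·BB·BB·BB·BB·BB·BB·BB·BB·BB·BB·BB·BB·BB·BB·BB·BB·BB·BB·BB·BB·BB·BB·C
    A ↦ C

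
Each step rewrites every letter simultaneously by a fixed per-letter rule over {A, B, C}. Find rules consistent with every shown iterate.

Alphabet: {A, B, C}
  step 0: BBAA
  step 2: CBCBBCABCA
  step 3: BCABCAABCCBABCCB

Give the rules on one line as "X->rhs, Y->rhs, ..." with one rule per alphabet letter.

A->CB, B->A, C->BC

  step 2 ⇒ step 3: CBCBBCABCA ⇒ BC·A·BC·A·A·BC·CB·A·BC·CB
    A ↦ CB
    B ↦ A
    C ↦ BC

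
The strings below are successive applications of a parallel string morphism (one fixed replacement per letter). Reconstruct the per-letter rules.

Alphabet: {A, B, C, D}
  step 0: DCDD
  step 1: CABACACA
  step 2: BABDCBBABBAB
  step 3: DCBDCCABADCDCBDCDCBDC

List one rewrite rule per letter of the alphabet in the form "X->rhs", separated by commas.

  step 2 ⇒ step 3: BABDCBBABBAB ⇒ DC·B·DC·CA·BA·DC·DC·B·DC·DC·B·DC
    A ↦ B
    B ↦ DC
    C ↦ BA
    D ↦ CA

A->B, B->DC, C->BA, D->CA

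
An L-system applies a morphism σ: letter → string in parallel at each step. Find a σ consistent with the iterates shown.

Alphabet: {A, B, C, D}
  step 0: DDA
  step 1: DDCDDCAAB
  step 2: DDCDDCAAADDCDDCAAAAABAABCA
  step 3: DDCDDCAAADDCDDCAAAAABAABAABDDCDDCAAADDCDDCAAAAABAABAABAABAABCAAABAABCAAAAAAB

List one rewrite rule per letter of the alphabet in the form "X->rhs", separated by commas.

A->AAB, B->CA, C->AAA, D->DDC

  step 2 ⇒ step 3: DDCDDCAAADDCDDCAAAAABAABCA ⇒ DDC·DDC·AAA·DDC·DDC·AAA·AAB·AAB·AAB·DDC·DDC·AAA·DDC·DDC·AAA·AAB·AAB·AAB·AAB·AAB·CA·AAB·AAB·CA·AAA·AAB
    A ↦ AAB
    B ↦ CA
    C ↦ AAA
    D ↦ DDC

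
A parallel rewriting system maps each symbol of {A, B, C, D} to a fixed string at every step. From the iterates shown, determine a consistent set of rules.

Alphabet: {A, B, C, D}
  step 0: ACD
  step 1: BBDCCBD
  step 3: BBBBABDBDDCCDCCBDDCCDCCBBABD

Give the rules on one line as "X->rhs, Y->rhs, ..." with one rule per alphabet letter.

  step 0 ⇒ step 1: ACD ⇒ BB·DCC·BD
    A ↦ BB
    C ↦ DCC
    D ↦ BD
    B ↦ A  (constrained at step 1)

A->BB, B->A, C->DCC, D->BD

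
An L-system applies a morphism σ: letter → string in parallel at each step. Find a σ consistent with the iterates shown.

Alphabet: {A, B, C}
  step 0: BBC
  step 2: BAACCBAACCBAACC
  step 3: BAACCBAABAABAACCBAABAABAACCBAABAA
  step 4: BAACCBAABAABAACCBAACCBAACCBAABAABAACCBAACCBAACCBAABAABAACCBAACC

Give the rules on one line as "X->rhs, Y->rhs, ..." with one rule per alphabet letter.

A->C, B->BAA, C->BAA

  step 3 ⇒ step 4: BAACCBAABAABAACCBAABAABAACCBAABAA ⇒ BAA·C·C·BAA·BAA·BAA·C·C·BAA·C·C·BAA·C·C·BAA·BAA·BAA·C·C·BAA·C·C·BAA·C·C·BAA·BAA·BAA·C·C·BAA·C·C
    A ↦ C
    B ↦ BAA
    C ↦ BAA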